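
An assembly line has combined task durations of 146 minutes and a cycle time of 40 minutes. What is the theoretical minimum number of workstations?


Formula: N_min = ceil(Sum of Task Times / Cycle Time)
N_min = ceil(146 min / 40 min) = ceil(3.65)
N_min = 4 stations

4


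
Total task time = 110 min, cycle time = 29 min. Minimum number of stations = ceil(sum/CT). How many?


Formula: N_min = ceil(Sum of Task Times / Cycle Time)
N_min = ceil(110 min / 29 min) = ceil(3.7931)
N_min = 4 stations

4


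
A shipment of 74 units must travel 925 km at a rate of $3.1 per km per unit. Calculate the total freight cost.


TC = dist * cost * units = 925 * 3.1 * 74 = $212195.00

$212195.00


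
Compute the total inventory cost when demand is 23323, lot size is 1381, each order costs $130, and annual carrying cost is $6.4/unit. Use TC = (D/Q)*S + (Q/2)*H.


TC = 23323/1381 * 130 + 1381/2 * 6.4

$6614.70


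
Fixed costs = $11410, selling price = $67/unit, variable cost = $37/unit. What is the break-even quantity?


Formula: BEQ = Fixed Costs / (Price - Variable Cost)
Contribution margin = $67 - $37 = $30/unit
BEQ = ceil($11410 / $30/unit) = ceil(380.33) = 381 units

381 units


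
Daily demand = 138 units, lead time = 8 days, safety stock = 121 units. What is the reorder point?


Formula: ROP = (Daily Demand * Lead Time) + Safety Stock
Demand during lead time = 138 * 8 = 1104 units
ROP = 1104 + 121 = 1225 units

1225 units


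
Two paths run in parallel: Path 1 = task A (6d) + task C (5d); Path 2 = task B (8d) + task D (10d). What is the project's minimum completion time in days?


Path 1 = 6 + 5 = 11 days
Path 2 = 8 + 10 = 18 days
Duration = max(11, 18) = 18 days

18 days


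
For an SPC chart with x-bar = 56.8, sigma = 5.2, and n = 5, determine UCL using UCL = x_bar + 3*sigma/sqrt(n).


UCL = 56.8 + 3 * 5.2 / sqrt(5)

63.78


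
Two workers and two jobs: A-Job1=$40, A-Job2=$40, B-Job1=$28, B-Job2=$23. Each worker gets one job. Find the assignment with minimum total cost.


Option 1: A->1 + B->2 = $40 + $23 = $63
Option 2: A->2 + B->1 = $40 + $28 = $68
Min cost = min($63, $68) = $63

$63


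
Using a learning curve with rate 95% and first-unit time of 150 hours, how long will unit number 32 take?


Formula: T_n = T_1 * (learning_rate)^(log2(n)) where learning_rate = rate/100
Doublings = log2(32) = 5
T_n = 150 * 0.95^5
T_n = 150 * 0.7738 = 116.1 hours

116.1 hours


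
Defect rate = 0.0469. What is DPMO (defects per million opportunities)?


DPMO = defect_rate * 1000000 = 0.0469 * 1000000

46900


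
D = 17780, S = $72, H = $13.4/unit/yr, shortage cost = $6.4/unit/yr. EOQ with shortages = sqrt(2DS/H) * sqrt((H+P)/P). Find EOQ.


Formula: EOQ* = sqrt(2DS/H) * sqrt((H+P)/P)
Base EOQ = sqrt(2*17780*72/13.4) = 437.11 units
Correction = sqrt((13.4+6.4)/6.4) = 1.75891
EOQ* = 437.11 * 1.75891 = 768.8 units

768.8 units


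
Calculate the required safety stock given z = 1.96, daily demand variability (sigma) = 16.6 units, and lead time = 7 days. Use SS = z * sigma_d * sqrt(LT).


Formula: SS = z * sigma_d * sqrt(LT)
sqrt(LT) = sqrt(7) = 2.6458
SS = 1.96 * 16.6 * 2.6458
SS = 86.1 units

86.1 units


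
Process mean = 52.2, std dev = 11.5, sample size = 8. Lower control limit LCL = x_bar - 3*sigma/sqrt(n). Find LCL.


LCL = 52.2 - 3 * 11.5 / sqrt(8)

40.0


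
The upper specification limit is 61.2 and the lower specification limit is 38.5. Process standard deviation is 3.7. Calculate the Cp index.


Cp = (61.2 - 38.5) / (6 * 3.7)

1.02


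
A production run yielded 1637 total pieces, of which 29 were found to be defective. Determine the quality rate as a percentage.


Formula: Quality Rate = Good Pieces / Total Pieces * 100
Good pieces = 1637 - 29 = 1608
QR = 1608 / 1637 * 100 = 98.2%

98.2%


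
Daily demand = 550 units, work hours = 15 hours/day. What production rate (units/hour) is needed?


Formula: Production Rate = Daily Demand / Available Hours
Rate = 550 units/day / 15 hours/day
Rate = 36.7 units/hour

36.7 units/hour


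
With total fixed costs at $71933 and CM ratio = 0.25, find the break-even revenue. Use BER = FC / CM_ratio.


Formula: BER = Fixed Costs / Contribution Margin Ratio
BER = $71933 / 0.25
BER = $287732.00 (to the nearest cent)

$287732.00


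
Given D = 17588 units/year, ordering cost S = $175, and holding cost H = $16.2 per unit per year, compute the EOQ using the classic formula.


Formula: EOQ = sqrt(2 * D * S / H)
Numerator: 2 * 17588 * 175 = 6155800
2DS/H = 6155800 / 16.2 = 379987.7
EOQ = sqrt(379987.7) = 616.4 units

616.4 units


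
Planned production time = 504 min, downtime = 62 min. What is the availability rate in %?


Formula: Availability = (Planned Time - Downtime) / Planned Time * 100
Uptime = 504 - 62 = 442 min
Availability = 442 / 504 * 100 = 87.7%

87.7%


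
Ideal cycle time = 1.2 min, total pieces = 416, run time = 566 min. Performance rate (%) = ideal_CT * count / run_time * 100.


Formula: Performance = (Ideal CT * Total Count) / Run Time * 100
Ideal output time = 1.2 * 416 = 499.2 min
Performance = 499.2 / 566 * 100 = 88.2%

88.2%


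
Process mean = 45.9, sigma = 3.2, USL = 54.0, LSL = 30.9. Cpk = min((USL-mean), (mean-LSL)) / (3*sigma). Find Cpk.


Cpu = (54.0 - 45.9) / (3 * 3.2) = 0.84
Cpl = (45.9 - 30.9) / (3 * 3.2) = 1.56
Cpk = min(0.84, 1.56) = 0.84

0.84


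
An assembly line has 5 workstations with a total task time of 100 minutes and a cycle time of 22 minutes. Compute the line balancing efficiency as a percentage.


Formula: Efficiency = Sum of Task Times / (N_stations * CT) * 100
Total station capacity = 5 stations * 22 min = 110 min
Efficiency = 100 / 110 * 100 = 90.9%

90.9%


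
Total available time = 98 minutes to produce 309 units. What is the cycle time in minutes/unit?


Formula: CT = Available Time / Number of Units
CT = 98 min / 309 units
CT = 0.32 min/unit

0.32 min/unit


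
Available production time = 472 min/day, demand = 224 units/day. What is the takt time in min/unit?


Formula: Takt Time = Available Production Time / Customer Demand
Takt = 472 min/day / 224 units/day
Takt = 2.11 min/unit

2.11 min/unit


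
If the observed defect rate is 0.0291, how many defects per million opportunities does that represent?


DPMO = defect_rate * 1000000 = 0.0291 * 1000000

29100


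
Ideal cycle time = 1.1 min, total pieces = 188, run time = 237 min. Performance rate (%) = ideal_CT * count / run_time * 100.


Formula: Performance = (Ideal CT * Total Count) / Run Time * 100
Ideal output time = 1.1 * 188 = 206.8 min
Performance = 206.8 / 237 * 100 = 87.3%

87.3%


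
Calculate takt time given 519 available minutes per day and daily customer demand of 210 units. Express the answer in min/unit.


Formula: Takt Time = Available Production Time / Customer Demand
Takt = 519 min/day / 210 units/day
Takt = 2.47 min/unit

2.47 min/unit


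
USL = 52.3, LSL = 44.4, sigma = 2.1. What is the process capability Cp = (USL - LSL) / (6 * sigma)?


Cp = (52.3 - 44.4) / (6 * 2.1)

0.63


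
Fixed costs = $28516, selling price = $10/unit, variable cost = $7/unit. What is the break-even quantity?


Formula: BEQ = Fixed Costs / (Price - Variable Cost)
Contribution margin = $10 - $7 = $3/unit
BEQ = ceil($28516 / $3/unit) = ceil(9505.33) = 9506 units

9506 units


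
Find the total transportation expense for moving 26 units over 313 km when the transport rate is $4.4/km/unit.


TC = dist * cost * units = 313 * 4.4 * 26 = $35807.20

$35807.20


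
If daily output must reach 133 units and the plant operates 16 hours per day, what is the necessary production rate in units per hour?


Formula: Production Rate = Daily Demand / Available Hours
Rate = 133 units/day / 16 hours/day
Rate = 8.3 units/hour

8.3 units/hour


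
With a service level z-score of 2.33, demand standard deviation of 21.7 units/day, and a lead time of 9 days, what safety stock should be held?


Formula: SS = z * sigma_d * sqrt(LT)
sqrt(LT) = sqrt(9) = 3.0
SS = 2.33 * 21.7 * 3.0
SS = 151.7 units

151.7 units


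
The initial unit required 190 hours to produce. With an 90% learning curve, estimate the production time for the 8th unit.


Formula: T_n = T_1 * (learning_rate)^(log2(n)) where learning_rate = rate/100
Doublings = log2(8) = 3
T_n = 190 * 0.9^3
T_n = 190 * 0.729 = 138.5 hours

138.5 hours


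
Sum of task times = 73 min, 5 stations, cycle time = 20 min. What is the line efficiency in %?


Formula: Efficiency = Sum of Task Times / (N_stations * CT) * 100
Total station capacity = 5 stations * 20 min = 100 min
Efficiency = 73 / 100 * 100 = 73.0%

73.0%


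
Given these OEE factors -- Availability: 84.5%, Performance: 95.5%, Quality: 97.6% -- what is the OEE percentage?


Formula: OEE = Availability * Performance * Quality / 10000
A * P = 84.5% * 95.5% / 100 = 80.7%
OEE = 80.7% * 97.6% / 100 = 78.8%

78.8%


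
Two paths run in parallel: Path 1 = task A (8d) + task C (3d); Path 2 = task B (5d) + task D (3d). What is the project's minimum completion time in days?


Path 1 = 8 + 3 = 11 days
Path 2 = 5 + 3 = 8 days
Duration = max(11, 8) = 11 days

11 days


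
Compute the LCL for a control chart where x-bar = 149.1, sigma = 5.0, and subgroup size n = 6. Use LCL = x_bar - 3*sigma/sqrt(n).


LCL = 149.1 - 3 * 5.0 / sqrt(6)

142.98


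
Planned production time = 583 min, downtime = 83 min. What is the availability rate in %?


Formula: Availability = (Planned Time - Downtime) / Planned Time * 100
Uptime = 583 - 83 = 500 min
Availability = 500 / 583 * 100 = 85.8%

85.8%


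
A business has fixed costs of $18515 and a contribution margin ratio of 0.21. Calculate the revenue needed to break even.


Formula: BER = Fixed Costs / Contribution Margin Ratio
BER = $18515 / 0.21
BER = $88166.67 (to the nearest cent)

$88166.67


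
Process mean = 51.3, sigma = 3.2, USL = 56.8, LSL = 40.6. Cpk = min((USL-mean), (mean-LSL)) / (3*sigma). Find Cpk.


Cpu = (56.8 - 51.3) / (3 * 3.2) = 0.57
Cpl = (51.3 - 40.6) / (3 * 3.2) = 1.11
Cpk = min(0.57, 1.11) = 0.57

0.57


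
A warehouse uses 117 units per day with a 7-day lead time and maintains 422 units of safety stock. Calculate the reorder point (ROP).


Formula: ROP = (Daily Demand * Lead Time) + Safety Stock
Demand during lead time = 117 * 7 = 819 units
ROP = 819 + 422 = 1241 units

1241 units


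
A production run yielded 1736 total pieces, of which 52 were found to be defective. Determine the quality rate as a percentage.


Formula: Quality Rate = Good Pieces / Total Pieces * 100
Good pieces = 1736 - 52 = 1684
QR = 1684 / 1736 * 100 = 97.0%

97.0%


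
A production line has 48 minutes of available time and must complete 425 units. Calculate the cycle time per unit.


Formula: CT = Available Time / Number of Units
CT = 48 min / 425 units
CT = 0.11 min/unit

0.11 min/unit


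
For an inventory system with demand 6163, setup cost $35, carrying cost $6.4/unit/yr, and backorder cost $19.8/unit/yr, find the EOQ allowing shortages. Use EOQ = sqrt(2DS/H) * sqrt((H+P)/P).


Formula: EOQ* = sqrt(2DS/H) * sqrt((H+P)/P)
Base EOQ = sqrt(2*6163*35/6.4) = 259.63 units
Correction = sqrt((6.4+19.8)/19.8) = 1.15032
EOQ* = 259.63 * 1.15032 = 298.7 units

298.7 units


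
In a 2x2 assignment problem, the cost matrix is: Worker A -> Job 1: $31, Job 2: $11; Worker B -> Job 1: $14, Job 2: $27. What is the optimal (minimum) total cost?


Option 1: A->1 + B->2 = $31 + $27 = $58
Option 2: A->2 + B->1 = $11 + $14 = $25
Min cost = min($58, $25) = $25

$25


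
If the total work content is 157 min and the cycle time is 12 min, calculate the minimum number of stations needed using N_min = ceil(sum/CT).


Formula: N_min = ceil(Sum of Task Times / Cycle Time)
N_min = ceil(157 min / 12 min) = ceil(13.0833)
N_min = 14 stations

14


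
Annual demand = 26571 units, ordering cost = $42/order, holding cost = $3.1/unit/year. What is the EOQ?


Formula: EOQ = sqrt(2 * D * S / H)
Numerator: 2 * 26571 * 42 = 2231964
2DS/H = 2231964 / 3.1 = 719988.4
EOQ = sqrt(719988.4) = 848.5 units

848.5 units


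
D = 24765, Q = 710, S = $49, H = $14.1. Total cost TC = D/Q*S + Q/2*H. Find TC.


TC = 24765/710 * 49 + 710/2 * 14.1

$6714.63


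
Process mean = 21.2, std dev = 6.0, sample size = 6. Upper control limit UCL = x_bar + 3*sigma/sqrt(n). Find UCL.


UCL = 21.2 + 3 * 6.0 / sqrt(6)

28.55


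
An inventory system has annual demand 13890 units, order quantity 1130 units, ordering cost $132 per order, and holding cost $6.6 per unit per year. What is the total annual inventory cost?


TC = 13890/1130 * 132 + 1130/2 * 6.6

$5351.55


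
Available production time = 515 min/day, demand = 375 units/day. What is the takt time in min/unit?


Formula: Takt Time = Available Production Time / Customer Demand
Takt = 515 min/day / 375 units/day
Takt = 1.37 min/unit

1.37 min/unit


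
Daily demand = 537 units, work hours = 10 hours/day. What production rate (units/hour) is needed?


Formula: Production Rate = Daily Demand / Available Hours
Rate = 537 units/day / 10 hours/day
Rate = 53.7 units/hour

53.7 units/hour


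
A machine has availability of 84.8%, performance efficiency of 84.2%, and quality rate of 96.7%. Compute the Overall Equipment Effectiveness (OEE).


Formula: OEE = Availability * Performance * Quality / 10000
A * P = 84.8% * 84.2% / 100 = 71.4%
OEE = 71.4% * 96.7% / 100 = 69.0%

69.0%


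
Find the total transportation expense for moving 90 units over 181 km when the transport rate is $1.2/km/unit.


TC = dist * cost * units = 181 * 1.2 * 90 = $19548.00

$19548.00


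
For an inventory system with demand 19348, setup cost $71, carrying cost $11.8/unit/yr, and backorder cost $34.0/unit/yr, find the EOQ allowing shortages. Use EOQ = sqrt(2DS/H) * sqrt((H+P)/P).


Formula: EOQ* = sqrt(2DS/H) * sqrt((H+P)/P)
Base EOQ = sqrt(2*19348*71/11.8) = 482.53 units
Correction = sqrt((11.8+34.0)/34.0) = 1.16063
EOQ* = 482.53 * 1.16063 = 560.0 units

560.0 units


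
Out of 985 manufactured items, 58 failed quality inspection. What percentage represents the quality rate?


Formula: Quality Rate = Good Pieces / Total Pieces * 100
Good pieces = 985 - 58 = 927
QR = 927 / 985 * 100 = 94.1%

94.1%


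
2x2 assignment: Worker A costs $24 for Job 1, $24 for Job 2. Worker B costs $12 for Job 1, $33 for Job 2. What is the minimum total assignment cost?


Option 1: A->1 + B->2 = $24 + $33 = $57
Option 2: A->2 + B->1 = $24 + $12 = $36
Min cost = min($57, $36) = $36

$36


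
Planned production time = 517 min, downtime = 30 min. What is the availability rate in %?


Formula: Availability = (Planned Time - Downtime) / Planned Time * 100
Uptime = 517 - 30 = 487 min
Availability = 487 / 517 * 100 = 94.2%

94.2%


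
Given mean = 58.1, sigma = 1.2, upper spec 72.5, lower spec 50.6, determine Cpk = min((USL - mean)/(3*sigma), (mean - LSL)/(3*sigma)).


Cpu = (72.5 - 58.1) / (3 * 1.2) = 4.0
Cpl = (58.1 - 50.6) / (3 * 1.2) = 2.08
Cpk = min(4.0, 2.08) = 2.08

2.08


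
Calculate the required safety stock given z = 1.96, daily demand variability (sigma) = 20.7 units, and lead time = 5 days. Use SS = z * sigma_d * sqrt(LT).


Formula: SS = z * sigma_d * sqrt(LT)
sqrt(LT) = sqrt(5) = 2.2361
SS = 1.96 * 20.7 * 2.2361
SS = 90.7 units

90.7 units


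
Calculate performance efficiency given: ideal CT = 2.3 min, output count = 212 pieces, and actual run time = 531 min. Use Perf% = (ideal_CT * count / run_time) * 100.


Formula: Performance = (Ideal CT * Total Count) / Run Time * 100
Ideal output time = 2.3 * 212 = 487.6 min
Performance = 487.6 / 531 * 100 = 91.8%

91.8%


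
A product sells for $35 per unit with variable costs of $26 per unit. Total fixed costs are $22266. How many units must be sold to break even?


Formula: BEQ = Fixed Costs / (Price - Variable Cost)
Contribution margin = $35 - $26 = $9/unit
BEQ = ceil($22266 / $9/unit) = ceil(2474.0) = 2474 units

2474 units


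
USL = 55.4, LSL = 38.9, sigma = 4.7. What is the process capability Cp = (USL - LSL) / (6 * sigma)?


Cp = (55.4 - 38.9) / (6 * 4.7)

0.59


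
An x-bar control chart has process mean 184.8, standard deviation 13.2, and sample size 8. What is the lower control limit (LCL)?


LCL = 184.8 - 3 * 13.2 / sqrt(8)

170.8


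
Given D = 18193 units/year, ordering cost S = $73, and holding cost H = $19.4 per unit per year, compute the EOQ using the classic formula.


Formula: EOQ = sqrt(2 * D * S / H)
Numerator: 2 * 18193 * 73 = 2656178
2DS/H = 2656178 / 19.4 = 136916.4
EOQ = sqrt(136916.4) = 370.0 units

370.0 units


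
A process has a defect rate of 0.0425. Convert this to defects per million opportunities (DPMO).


DPMO = defect_rate * 1000000 = 0.0425 * 1000000

42500


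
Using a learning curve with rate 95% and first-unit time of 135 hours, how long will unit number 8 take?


Formula: T_n = T_1 * (learning_rate)^(log2(n)) where learning_rate = rate/100
Doublings = log2(8) = 3
T_n = 135 * 0.95^3
T_n = 135 * 0.8574 = 115.7 hours

115.7 hours


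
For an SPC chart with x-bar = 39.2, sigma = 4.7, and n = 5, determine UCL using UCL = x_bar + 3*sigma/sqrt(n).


UCL = 39.2 + 3 * 4.7 / sqrt(5)

45.51


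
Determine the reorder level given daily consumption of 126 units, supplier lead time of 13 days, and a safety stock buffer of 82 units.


Formula: ROP = (Daily Demand * Lead Time) + Safety Stock
Demand during lead time = 126 * 13 = 1638 units
ROP = 1638 + 82 = 1720 units

1720 units


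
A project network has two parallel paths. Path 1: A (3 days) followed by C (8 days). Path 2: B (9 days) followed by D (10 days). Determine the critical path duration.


Path 1 = 3 + 8 = 11 days
Path 2 = 9 + 10 = 19 days
Duration = max(11, 19) = 19 days

19 days


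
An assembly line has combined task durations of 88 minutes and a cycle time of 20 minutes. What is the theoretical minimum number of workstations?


Formula: N_min = ceil(Sum of Task Times / Cycle Time)
N_min = ceil(88 min / 20 min) = ceil(4.4)
N_min = 5 stations

5


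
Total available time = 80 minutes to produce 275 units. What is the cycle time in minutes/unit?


Formula: CT = Available Time / Number of Units
CT = 80 min / 275 units
CT = 0.29 min/unit

0.29 min/unit


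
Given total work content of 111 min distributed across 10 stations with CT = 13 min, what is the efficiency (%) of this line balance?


Formula: Efficiency = Sum of Task Times / (N_stations * CT) * 100
Total station capacity = 10 stations * 13 min = 130 min
Efficiency = 111 / 130 * 100 = 85.4%

85.4%


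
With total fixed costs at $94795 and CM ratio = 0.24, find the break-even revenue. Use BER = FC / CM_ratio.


Formula: BER = Fixed Costs / Contribution Margin Ratio
BER = $94795 / 0.24
BER = $394979.17 (to the nearest cent)

$394979.17


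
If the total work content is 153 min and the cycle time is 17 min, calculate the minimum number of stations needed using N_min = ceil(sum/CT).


Formula: N_min = ceil(Sum of Task Times / Cycle Time)
N_min = ceil(153 min / 17 min) = ceil(9.0)
N_min = 9 stations

9


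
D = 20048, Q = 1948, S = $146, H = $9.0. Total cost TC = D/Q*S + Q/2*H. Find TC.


TC = 20048/1948 * 146 + 1948/2 * 9.0

$10268.57


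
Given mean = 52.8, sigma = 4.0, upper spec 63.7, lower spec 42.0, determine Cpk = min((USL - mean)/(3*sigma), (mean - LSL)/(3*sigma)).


Cpu = (63.7 - 52.8) / (3 * 4.0) = 0.91
Cpl = (52.8 - 42.0) / (3 * 4.0) = 0.9
Cpk = min(0.91, 0.9) = 0.9

0.9


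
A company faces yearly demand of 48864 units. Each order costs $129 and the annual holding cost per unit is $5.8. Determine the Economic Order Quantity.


Formula: EOQ = sqrt(2 * D * S / H)
Numerator: 2 * 48864 * 129 = 12606912
2DS/H = 12606912 / 5.8 = 2173605.5
EOQ = sqrt(2173605.5) = 1474.3 units

1474.3 units


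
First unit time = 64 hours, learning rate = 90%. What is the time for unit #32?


Formula: T_n = T_1 * (learning_rate)^(log2(n)) where learning_rate = rate/100
Doublings = log2(32) = 5
T_n = 64 * 0.9^5
T_n = 64 * 0.5905 = 37.8 hours

37.8 hours


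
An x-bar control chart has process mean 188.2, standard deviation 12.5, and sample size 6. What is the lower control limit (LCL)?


LCL = 188.2 - 3 * 12.5 / sqrt(6)

172.89


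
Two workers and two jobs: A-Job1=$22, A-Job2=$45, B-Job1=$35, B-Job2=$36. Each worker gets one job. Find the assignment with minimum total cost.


Option 1: A->1 + B->2 = $22 + $36 = $58
Option 2: A->2 + B->1 = $45 + $35 = $80
Min cost = min($58, $80) = $58

$58


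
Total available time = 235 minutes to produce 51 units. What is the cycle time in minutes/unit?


Formula: CT = Available Time / Number of Units
CT = 235 min / 51 units
CT = 4.61 min/unit

4.61 min/unit


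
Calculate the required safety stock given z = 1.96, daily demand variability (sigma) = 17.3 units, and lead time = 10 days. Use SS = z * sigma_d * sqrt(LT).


Formula: SS = z * sigma_d * sqrt(LT)
sqrt(LT) = sqrt(10) = 3.1623
SS = 1.96 * 17.3 * 3.1623
SS = 107.2 units

107.2 units


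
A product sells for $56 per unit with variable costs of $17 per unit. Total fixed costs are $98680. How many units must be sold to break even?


Formula: BEQ = Fixed Costs / (Price - Variable Cost)
Contribution margin = $56 - $17 = $39/unit
BEQ = ceil($98680 / $39/unit) = ceil(2530.26) = 2531 units

2531 units


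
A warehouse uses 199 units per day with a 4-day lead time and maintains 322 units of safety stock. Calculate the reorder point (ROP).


Formula: ROP = (Daily Demand * Lead Time) + Safety Stock
Demand during lead time = 199 * 4 = 796 units
ROP = 796 + 322 = 1118 units

1118 units


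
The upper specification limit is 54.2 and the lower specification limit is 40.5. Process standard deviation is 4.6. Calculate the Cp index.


Cp = (54.2 - 40.5) / (6 * 4.6)

0.5


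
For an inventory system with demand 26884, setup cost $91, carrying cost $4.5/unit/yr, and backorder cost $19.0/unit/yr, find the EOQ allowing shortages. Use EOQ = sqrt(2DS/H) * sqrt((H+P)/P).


Formula: EOQ* = sqrt(2DS/H) * sqrt((H+P)/P)
Base EOQ = sqrt(2*26884*91/4.5) = 1042.74 units
Correction = sqrt((4.5+19.0)/19.0) = 1.11213
EOQ* = 1042.74 * 1.11213 = 1159.7 units

1159.7 units


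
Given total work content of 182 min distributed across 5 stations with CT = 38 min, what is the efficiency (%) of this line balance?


Formula: Efficiency = Sum of Task Times / (N_stations * CT) * 100
Total station capacity = 5 stations * 38 min = 190 min
Efficiency = 182 / 190 * 100 = 95.8%

95.8%


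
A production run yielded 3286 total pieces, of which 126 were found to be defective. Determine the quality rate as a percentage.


Formula: Quality Rate = Good Pieces / Total Pieces * 100
Good pieces = 3286 - 126 = 3160
QR = 3160 / 3286 * 100 = 96.2%

96.2%


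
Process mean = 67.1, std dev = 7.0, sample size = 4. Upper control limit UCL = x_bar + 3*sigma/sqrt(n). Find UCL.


UCL = 67.1 + 3 * 7.0 / sqrt(4)

77.6


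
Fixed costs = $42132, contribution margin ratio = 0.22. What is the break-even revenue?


Formula: BER = Fixed Costs / Contribution Margin Ratio
BER = $42132 / 0.22
BER = $191509.09 (to the nearest cent)

$191509.09


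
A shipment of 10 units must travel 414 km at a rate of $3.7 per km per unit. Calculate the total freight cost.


TC = dist * cost * units = 414 * 3.7 * 10 = $15318.00

$15318.00


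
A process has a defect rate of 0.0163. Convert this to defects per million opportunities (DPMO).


DPMO = defect_rate * 1000000 = 0.0163 * 1000000

16300


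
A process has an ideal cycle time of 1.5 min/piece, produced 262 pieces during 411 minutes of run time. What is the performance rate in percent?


Formula: Performance = (Ideal CT * Total Count) / Run Time * 100
Ideal output time = 1.5 * 262 = 393.0 min
Performance = 393.0 / 411 * 100 = 95.6%

95.6%


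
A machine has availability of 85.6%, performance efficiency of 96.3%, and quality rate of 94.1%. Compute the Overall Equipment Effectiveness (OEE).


Formula: OEE = Availability * Performance * Quality / 10000
A * P = 85.6% * 96.3% / 100 = 82.43%
OEE = 82.43% * 94.1% / 100 = 77.6%

77.6%


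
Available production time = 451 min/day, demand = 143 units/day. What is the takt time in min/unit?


Formula: Takt Time = Available Production Time / Customer Demand
Takt = 451 min/day / 143 units/day
Takt = 3.15 min/unit

3.15 min/unit


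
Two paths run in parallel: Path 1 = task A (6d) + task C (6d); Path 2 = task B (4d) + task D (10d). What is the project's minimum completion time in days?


Path 1 = 6 + 6 = 12 days
Path 2 = 4 + 10 = 14 days
Duration = max(12, 14) = 14 days

14 days


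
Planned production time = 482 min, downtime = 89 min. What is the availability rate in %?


Formula: Availability = (Planned Time - Downtime) / Planned Time * 100
Uptime = 482 - 89 = 393 min
Availability = 393 / 482 * 100 = 81.5%

81.5%


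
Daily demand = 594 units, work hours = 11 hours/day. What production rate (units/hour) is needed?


Formula: Production Rate = Daily Demand / Available Hours
Rate = 594 units/day / 11 hours/day
Rate = 54.0 units/hour

54.0 units/hour


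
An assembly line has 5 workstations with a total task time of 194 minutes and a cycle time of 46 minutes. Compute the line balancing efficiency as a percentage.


Formula: Efficiency = Sum of Task Times / (N_stations * CT) * 100
Total station capacity = 5 stations * 46 min = 230 min
Efficiency = 194 / 230 * 100 = 84.3%

84.3%


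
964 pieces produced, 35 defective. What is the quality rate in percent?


Formula: Quality Rate = Good Pieces / Total Pieces * 100
Good pieces = 964 - 35 = 929
QR = 929 / 964 * 100 = 96.4%

96.4%


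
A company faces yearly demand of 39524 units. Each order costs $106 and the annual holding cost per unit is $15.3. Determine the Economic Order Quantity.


Formula: EOQ = sqrt(2 * D * S / H)
Numerator: 2 * 39524 * 106 = 8379088
2DS/H = 8379088 / 15.3 = 547652.8
EOQ = sqrt(547652.8) = 740.0 units

740.0 units


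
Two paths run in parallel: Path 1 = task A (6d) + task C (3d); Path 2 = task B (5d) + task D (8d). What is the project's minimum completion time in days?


Path 1 = 6 + 3 = 9 days
Path 2 = 5 + 8 = 13 days
Duration = max(9, 13) = 13 days

13 days


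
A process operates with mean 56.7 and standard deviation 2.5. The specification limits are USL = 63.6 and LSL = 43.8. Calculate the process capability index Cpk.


Cpu = (63.6 - 56.7) / (3 * 2.5) = 0.92
Cpl = (56.7 - 43.8) / (3 * 2.5) = 1.72
Cpk = min(0.92, 1.72) = 0.92

0.92


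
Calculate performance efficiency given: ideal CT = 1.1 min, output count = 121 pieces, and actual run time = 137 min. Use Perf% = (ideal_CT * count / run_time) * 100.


Formula: Performance = (Ideal CT * Total Count) / Run Time * 100
Ideal output time = 1.1 * 121 = 133.1 min
Performance = 133.1 / 137 * 100 = 97.2%

97.2%


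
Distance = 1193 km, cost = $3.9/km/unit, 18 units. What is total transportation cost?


TC = dist * cost * units = 1193 * 3.9 * 18 = $83748.60

$83748.60


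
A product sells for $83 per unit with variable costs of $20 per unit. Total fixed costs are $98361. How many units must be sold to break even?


Formula: BEQ = Fixed Costs / (Price - Variable Cost)
Contribution margin = $83 - $20 = $63/unit
BEQ = ceil($98361 / $63/unit) = ceil(1561.29) = 1562 units

1562 units


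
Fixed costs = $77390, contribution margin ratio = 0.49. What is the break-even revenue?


Formula: BER = Fixed Costs / Contribution Margin Ratio
BER = $77390 / 0.49
BER = $157938.78 (to the nearest cent)

$157938.78


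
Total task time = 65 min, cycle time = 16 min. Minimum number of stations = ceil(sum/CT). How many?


Formula: N_min = ceil(Sum of Task Times / Cycle Time)
N_min = ceil(65 min / 16 min) = ceil(4.0625)
N_min = 5 stations

5


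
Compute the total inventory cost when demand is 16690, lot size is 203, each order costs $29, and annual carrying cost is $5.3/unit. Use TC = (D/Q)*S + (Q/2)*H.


TC = 16690/203 * 29 + 203/2 * 5.3

$2922.24


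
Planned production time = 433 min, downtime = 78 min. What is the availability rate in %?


Formula: Availability = (Planned Time - Downtime) / Planned Time * 100
Uptime = 433 - 78 = 355 min
Availability = 355 / 433 * 100 = 82.0%

82.0%


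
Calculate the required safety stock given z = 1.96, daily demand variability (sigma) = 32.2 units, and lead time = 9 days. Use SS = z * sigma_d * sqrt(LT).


Formula: SS = z * sigma_d * sqrt(LT)
sqrt(LT) = sqrt(9) = 3.0
SS = 1.96 * 32.2 * 3.0
SS = 189.3 units

189.3 units


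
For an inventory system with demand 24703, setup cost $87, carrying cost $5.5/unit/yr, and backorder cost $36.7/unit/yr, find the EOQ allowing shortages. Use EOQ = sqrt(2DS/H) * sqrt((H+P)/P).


Formula: EOQ* = sqrt(2DS/H) * sqrt((H+P)/P)
Base EOQ = sqrt(2*24703*87/5.5) = 884.03 units
Correction = sqrt((5.5+36.7)/36.7) = 1.07232
EOQ* = 884.03 * 1.07232 = 948.0 units

948.0 units


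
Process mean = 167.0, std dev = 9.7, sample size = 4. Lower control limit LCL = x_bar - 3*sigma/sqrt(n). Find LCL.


LCL = 167.0 - 3 * 9.7 / sqrt(4)

152.45


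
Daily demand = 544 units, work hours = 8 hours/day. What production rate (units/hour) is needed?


Formula: Production Rate = Daily Demand / Available Hours
Rate = 544 units/day / 8 hours/day
Rate = 68.0 units/hour

68.0 units/hour


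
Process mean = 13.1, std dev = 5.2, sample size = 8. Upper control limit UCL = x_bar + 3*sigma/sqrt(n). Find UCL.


UCL = 13.1 + 3 * 5.2 / sqrt(8)

18.62


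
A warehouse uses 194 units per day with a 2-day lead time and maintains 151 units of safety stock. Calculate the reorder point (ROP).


Formula: ROP = (Daily Demand * Lead Time) + Safety Stock
Demand during lead time = 194 * 2 = 388 units
ROP = 388 + 151 = 539 units

539 units


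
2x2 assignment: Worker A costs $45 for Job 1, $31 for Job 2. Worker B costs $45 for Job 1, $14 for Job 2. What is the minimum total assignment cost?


Option 1: A->1 + B->2 = $45 + $14 = $59
Option 2: A->2 + B->1 = $31 + $45 = $76
Min cost = min($59, $76) = $59

$59


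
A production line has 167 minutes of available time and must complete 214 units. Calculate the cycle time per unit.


Formula: CT = Available Time / Number of Units
CT = 167 min / 214 units
CT = 0.78 min/unit

0.78 min/unit


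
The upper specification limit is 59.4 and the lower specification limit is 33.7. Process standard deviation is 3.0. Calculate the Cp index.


Cp = (59.4 - 33.7) / (6 * 3.0)

1.43


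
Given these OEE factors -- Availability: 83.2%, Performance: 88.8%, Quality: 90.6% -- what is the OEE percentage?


Formula: OEE = Availability * Performance * Quality / 10000
A * P = 83.2% * 88.8% / 100 = 73.88%
OEE = 73.88% * 90.6% / 100 = 66.9%

66.9%


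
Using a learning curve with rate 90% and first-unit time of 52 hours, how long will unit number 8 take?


Formula: T_n = T_1 * (learning_rate)^(log2(n)) where learning_rate = rate/100
Doublings = log2(8) = 3
T_n = 52 * 0.9^3
T_n = 52 * 0.729 = 37.9 hours

37.9 hours


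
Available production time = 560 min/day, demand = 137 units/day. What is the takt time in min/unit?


Formula: Takt Time = Available Production Time / Customer Demand
Takt = 560 min/day / 137 units/day
Takt = 4.09 min/unit

4.09 min/unit


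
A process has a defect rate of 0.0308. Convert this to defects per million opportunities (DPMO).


DPMO = defect_rate * 1000000 = 0.0308 * 1000000

30800


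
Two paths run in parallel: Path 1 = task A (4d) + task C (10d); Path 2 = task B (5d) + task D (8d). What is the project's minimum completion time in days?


Path 1 = 4 + 10 = 14 days
Path 2 = 5 + 8 = 13 days
Duration = max(14, 13) = 14 days

14 days


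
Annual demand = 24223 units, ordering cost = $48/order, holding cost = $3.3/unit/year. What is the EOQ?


Formula: EOQ = sqrt(2 * D * S / H)
Numerator: 2 * 24223 * 48 = 2325408
2DS/H = 2325408 / 3.3 = 704669.1
EOQ = sqrt(704669.1) = 839.4 units

839.4 units


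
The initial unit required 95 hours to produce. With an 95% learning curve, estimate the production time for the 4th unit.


Formula: T_n = T_1 * (learning_rate)^(log2(n)) where learning_rate = rate/100
Doublings = log2(4) = 2
T_n = 95 * 0.95^2
T_n = 95 * 0.9025 = 85.7 hours

85.7 hours


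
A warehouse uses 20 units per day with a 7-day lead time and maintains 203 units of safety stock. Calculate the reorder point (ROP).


Formula: ROP = (Daily Demand * Lead Time) + Safety Stock
Demand during lead time = 20 * 7 = 140 units
ROP = 140 + 203 = 343 units

343 units


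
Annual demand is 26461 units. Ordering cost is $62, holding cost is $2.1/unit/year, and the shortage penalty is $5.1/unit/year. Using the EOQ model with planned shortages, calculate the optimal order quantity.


Formula: EOQ* = sqrt(2DS/H) * sqrt((H+P)/P)
Base EOQ = sqrt(2*26461*62/2.1) = 1249.98 units
Correction = sqrt((2.1+5.1)/5.1) = 1.18818
EOQ* = 1249.98 * 1.18818 = 1485.2 units

1485.2 units


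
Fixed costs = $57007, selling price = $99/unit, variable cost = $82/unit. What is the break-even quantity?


Formula: BEQ = Fixed Costs / (Price - Variable Cost)
Contribution margin = $99 - $82 = $17/unit
BEQ = ceil($57007 / $17/unit) = ceil(3353.35) = 3354 units

3354 units


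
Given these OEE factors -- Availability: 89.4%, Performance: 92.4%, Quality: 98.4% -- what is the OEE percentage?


Formula: OEE = Availability * Performance * Quality / 10000
A * P = 89.4% * 92.4% / 100 = 82.61%
OEE = 82.61% * 98.4% / 100 = 81.3%

81.3%


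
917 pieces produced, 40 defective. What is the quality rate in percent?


Formula: Quality Rate = Good Pieces / Total Pieces * 100
Good pieces = 917 - 40 = 877
QR = 877 / 917 * 100 = 95.6%

95.6%


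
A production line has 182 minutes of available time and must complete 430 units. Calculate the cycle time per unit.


Formula: CT = Available Time / Number of Units
CT = 182 min / 430 units
CT = 0.42 min/unit

0.42 min/unit


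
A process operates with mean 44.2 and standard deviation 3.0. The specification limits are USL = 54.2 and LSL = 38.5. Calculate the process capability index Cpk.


Cpu = (54.2 - 44.2) / (3 * 3.0) = 1.11
Cpl = (44.2 - 38.5) / (3 * 3.0) = 0.63
Cpk = min(1.11, 0.63) = 0.63

0.63


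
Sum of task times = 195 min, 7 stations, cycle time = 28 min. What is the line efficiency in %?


Formula: Efficiency = Sum of Task Times / (N_stations * CT) * 100
Total station capacity = 7 stations * 28 min = 196 min
Efficiency = 195 / 196 * 100 = 99.5%

99.5%


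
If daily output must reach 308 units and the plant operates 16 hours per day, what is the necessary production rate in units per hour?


Formula: Production Rate = Daily Demand / Available Hours
Rate = 308 units/day / 16 hours/day
Rate = 19.3 units/hour

19.3 units/hour


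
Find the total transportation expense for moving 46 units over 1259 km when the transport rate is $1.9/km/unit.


TC = dist * cost * units = 1259 * 1.9 * 46 = $110036.60

$110036.60


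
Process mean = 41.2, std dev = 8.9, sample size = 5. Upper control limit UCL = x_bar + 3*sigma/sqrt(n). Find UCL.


UCL = 41.2 + 3 * 8.9 / sqrt(5)

53.14


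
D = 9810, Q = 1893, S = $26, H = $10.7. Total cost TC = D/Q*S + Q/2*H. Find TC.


TC = 9810/1893 * 26 + 1893/2 * 10.7

$10262.29


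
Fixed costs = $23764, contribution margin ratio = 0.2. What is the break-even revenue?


Formula: BER = Fixed Costs / Contribution Margin Ratio
BER = $23764 / 0.2
BER = $118820.00 (to the nearest cent)

$118820.00


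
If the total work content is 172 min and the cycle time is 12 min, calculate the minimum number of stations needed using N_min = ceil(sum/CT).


Formula: N_min = ceil(Sum of Task Times / Cycle Time)
N_min = ceil(172 min / 12 min) = ceil(14.3333)
N_min = 15 stations

15


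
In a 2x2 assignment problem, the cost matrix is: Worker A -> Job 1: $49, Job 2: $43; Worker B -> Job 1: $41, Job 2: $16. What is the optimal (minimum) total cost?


Option 1: A->1 + B->2 = $49 + $16 = $65
Option 2: A->2 + B->1 = $43 + $41 = $84
Min cost = min($65, $84) = $65

$65


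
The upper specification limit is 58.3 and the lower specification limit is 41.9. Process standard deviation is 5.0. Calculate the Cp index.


Cp = (58.3 - 41.9) / (6 * 5.0)

0.55


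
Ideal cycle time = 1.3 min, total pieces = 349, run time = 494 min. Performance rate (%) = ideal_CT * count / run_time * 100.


Formula: Performance = (Ideal CT * Total Count) / Run Time * 100
Ideal output time = 1.3 * 349 = 453.7 min
Performance = 453.7 / 494 * 100 = 91.8%

91.8%


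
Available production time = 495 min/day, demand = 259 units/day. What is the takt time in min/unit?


Formula: Takt Time = Available Production Time / Customer Demand
Takt = 495 min/day / 259 units/day
Takt = 1.91 min/unit

1.91 min/unit


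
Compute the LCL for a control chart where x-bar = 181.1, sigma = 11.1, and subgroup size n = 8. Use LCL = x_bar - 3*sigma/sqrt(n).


LCL = 181.1 - 3 * 11.1 / sqrt(8)

169.33


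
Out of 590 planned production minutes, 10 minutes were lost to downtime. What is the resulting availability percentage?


Formula: Availability = (Planned Time - Downtime) / Planned Time * 100
Uptime = 590 - 10 = 580 min
Availability = 580 / 590 * 100 = 98.3%

98.3%


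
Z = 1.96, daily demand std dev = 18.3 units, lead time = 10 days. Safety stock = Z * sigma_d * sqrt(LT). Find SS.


Formula: SS = z * sigma_d * sqrt(LT)
sqrt(LT) = sqrt(10) = 3.1623
SS = 1.96 * 18.3 * 3.1623
SS = 113.4 units

113.4 units


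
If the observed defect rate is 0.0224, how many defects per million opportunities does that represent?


DPMO = defect_rate * 1000000 = 0.0224 * 1000000

22400


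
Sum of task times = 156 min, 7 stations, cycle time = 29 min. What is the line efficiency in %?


Formula: Efficiency = Sum of Task Times / (N_stations * CT) * 100
Total station capacity = 7 stations * 29 min = 203 min
Efficiency = 156 / 203 * 100 = 76.8%

76.8%


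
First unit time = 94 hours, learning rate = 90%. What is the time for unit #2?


Formula: T_n = T_1 * (learning_rate)^(log2(n)) where learning_rate = rate/100
Doublings = log2(2) = 1
T_n = 94 * 0.9^1
T_n = 94 * 0.9 = 84.6 hours

84.6 hours


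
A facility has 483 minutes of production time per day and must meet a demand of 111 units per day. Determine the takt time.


Formula: Takt Time = Available Production Time / Customer Demand
Takt = 483 min/day / 111 units/day
Takt = 4.35 min/unit

4.35 min/unit


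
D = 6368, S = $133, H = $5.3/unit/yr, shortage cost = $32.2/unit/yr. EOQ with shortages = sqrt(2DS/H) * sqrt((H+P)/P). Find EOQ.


Formula: EOQ* = sqrt(2DS/H) * sqrt((H+P)/P)
Base EOQ = sqrt(2*6368*133/5.3) = 565.33 units
Correction = sqrt((5.3+32.2)/32.2) = 1.07916
EOQ* = 565.33 * 1.07916 = 610.1 units

610.1 units


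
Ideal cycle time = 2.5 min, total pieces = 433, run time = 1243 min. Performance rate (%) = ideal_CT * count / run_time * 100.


Formula: Performance = (Ideal CT * Total Count) / Run Time * 100
Ideal output time = 2.5 * 433 = 1082.5 min
Performance = 1082.5 / 1243 * 100 = 87.1%

87.1%


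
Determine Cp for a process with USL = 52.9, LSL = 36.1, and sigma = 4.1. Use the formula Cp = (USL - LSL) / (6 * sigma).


Cp = (52.9 - 36.1) / (6 * 4.1)

0.68


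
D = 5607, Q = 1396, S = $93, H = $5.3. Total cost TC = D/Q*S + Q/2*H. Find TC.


TC = 5607/1396 * 93 + 1396/2 * 5.3

$4072.93


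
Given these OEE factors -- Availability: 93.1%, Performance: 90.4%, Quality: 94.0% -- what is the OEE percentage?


Formula: OEE = Availability * Performance * Quality / 10000
A * P = 93.1% * 90.4% / 100 = 84.16%
OEE = 84.16% * 94.0% / 100 = 79.1%

79.1%
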